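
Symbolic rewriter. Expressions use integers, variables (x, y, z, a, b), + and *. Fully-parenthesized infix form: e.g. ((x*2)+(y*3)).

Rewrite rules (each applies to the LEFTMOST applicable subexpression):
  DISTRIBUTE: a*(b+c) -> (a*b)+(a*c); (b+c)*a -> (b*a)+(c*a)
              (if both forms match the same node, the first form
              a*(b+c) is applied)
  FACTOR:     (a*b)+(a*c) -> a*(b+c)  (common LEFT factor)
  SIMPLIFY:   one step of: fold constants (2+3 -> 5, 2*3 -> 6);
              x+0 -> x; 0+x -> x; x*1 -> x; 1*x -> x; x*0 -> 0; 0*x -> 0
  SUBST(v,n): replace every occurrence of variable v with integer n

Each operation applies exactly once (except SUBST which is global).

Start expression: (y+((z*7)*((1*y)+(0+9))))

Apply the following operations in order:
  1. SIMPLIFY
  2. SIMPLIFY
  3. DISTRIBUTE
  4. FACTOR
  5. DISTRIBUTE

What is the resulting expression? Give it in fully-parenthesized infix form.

Answer: (y+(((z*7)*y)+((z*7)*9)))

Derivation:
Start: (y+((z*7)*((1*y)+(0+9))))
Apply SIMPLIFY at RRL (target: (1*y)): (y+((z*7)*((1*y)+(0+9)))) -> (y+((z*7)*(y+(0+9))))
Apply SIMPLIFY at RRR (target: (0+9)): (y+((z*7)*(y+(0+9)))) -> (y+((z*7)*(y+9)))
Apply DISTRIBUTE at R (target: ((z*7)*(y+9))): (y+((z*7)*(y+9))) -> (y+(((z*7)*y)+((z*7)*9)))
Apply FACTOR at R (target: (((z*7)*y)+((z*7)*9))): (y+(((z*7)*y)+((z*7)*9))) -> (y+((z*7)*(y+9)))
Apply DISTRIBUTE at R (target: ((z*7)*(y+9))): (y+((z*7)*(y+9))) -> (y+(((z*7)*y)+((z*7)*9)))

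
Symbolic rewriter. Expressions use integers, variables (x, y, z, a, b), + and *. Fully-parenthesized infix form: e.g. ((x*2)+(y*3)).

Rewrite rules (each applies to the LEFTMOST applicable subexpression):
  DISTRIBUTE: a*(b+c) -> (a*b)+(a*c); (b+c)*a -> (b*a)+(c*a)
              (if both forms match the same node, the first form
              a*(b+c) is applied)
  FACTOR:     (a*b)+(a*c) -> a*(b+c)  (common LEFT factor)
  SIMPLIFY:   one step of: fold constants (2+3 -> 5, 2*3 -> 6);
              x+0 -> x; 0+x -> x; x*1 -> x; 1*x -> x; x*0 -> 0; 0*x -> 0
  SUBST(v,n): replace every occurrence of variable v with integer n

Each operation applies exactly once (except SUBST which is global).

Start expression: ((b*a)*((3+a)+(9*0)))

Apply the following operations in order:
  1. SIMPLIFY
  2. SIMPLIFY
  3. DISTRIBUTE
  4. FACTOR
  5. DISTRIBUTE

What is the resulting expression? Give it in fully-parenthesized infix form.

Answer: (((b*a)*3)+((b*a)*a))

Derivation:
Start: ((b*a)*((3+a)+(9*0)))
Apply SIMPLIFY at RR (target: (9*0)): ((b*a)*((3+a)+(9*0))) -> ((b*a)*((3+a)+0))
Apply SIMPLIFY at R (target: ((3+a)+0)): ((b*a)*((3+a)+0)) -> ((b*a)*(3+a))
Apply DISTRIBUTE at root (target: ((b*a)*(3+a))): ((b*a)*(3+a)) -> (((b*a)*3)+((b*a)*a))
Apply FACTOR at root (target: (((b*a)*3)+((b*a)*a))): (((b*a)*3)+((b*a)*a)) -> ((b*a)*(3+a))
Apply DISTRIBUTE at root (target: ((b*a)*(3+a))): ((b*a)*(3+a)) -> (((b*a)*3)+((b*a)*a))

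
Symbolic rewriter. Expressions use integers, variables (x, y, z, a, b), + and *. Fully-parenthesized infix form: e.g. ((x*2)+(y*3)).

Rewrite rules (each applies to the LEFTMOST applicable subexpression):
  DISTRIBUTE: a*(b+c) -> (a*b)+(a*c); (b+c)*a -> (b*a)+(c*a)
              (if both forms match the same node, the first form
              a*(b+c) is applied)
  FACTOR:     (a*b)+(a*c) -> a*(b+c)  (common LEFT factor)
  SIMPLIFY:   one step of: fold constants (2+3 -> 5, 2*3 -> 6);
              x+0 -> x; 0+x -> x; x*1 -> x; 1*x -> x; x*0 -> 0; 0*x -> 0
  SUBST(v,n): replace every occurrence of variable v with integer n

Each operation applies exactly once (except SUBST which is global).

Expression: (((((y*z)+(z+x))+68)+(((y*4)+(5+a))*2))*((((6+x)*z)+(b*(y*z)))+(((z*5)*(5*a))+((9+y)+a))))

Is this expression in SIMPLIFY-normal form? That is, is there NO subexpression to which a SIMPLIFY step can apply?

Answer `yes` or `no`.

Expression: (((((y*z)+(z+x))+68)+(((y*4)+(5+a))*2))*((((6+x)*z)+(b*(y*z)))+(((z*5)*(5*a))+((9+y)+a))))
Scanning for simplifiable subexpressions (pre-order)...
  at root: (((((y*z)+(z+x))+68)+(((y*4)+(5+a))*2))*((((6+x)*z)+(b*(y*z)))+(((z*5)*(5*a))+((9+y)+a)))) (not simplifiable)
  at L: ((((y*z)+(z+x))+68)+(((y*4)+(5+a))*2)) (not simplifiable)
  at LL: (((y*z)+(z+x))+68) (not simplifiable)
  at LLL: ((y*z)+(z+x)) (not simplifiable)
  at LLLL: (y*z) (not simplifiable)
  at LLLR: (z+x) (not simplifiable)
  at LR: (((y*4)+(5+a))*2) (not simplifiable)
  at LRL: ((y*4)+(5+a)) (not simplifiable)
  at LRLL: (y*4) (not simplifiable)
  at LRLR: (5+a) (not simplifiable)
  at R: ((((6+x)*z)+(b*(y*z)))+(((z*5)*(5*a))+((9+y)+a))) (not simplifiable)
  at RL: (((6+x)*z)+(b*(y*z))) (not simplifiable)
  at RLL: ((6+x)*z) (not simplifiable)
  at RLLL: (6+x) (not simplifiable)
  at RLR: (b*(y*z)) (not simplifiable)
  at RLRR: (y*z) (not simplifiable)
  at RR: (((z*5)*(5*a))+((9+y)+a)) (not simplifiable)
  at RRL: ((z*5)*(5*a)) (not simplifiable)
  at RRLL: (z*5) (not simplifiable)
  at RRLR: (5*a) (not simplifiable)
  at RRR: ((9+y)+a) (not simplifiable)
  at RRRL: (9+y) (not simplifiable)
Result: no simplifiable subexpression found -> normal form.

Answer: yes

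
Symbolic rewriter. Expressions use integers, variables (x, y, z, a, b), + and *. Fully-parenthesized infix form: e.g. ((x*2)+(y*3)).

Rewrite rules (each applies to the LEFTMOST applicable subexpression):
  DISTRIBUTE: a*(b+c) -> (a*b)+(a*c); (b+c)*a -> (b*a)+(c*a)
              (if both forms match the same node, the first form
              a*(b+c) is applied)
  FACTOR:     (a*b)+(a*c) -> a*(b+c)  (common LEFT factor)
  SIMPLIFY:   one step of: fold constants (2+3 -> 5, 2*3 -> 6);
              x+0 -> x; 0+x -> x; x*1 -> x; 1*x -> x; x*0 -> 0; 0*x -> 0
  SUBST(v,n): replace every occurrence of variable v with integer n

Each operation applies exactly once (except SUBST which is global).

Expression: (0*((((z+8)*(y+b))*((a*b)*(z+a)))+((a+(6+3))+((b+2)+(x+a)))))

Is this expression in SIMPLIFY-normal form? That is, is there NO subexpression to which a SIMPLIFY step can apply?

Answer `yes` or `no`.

Expression: (0*((((z+8)*(y+b))*((a*b)*(z+a)))+((a+(6+3))+((b+2)+(x+a)))))
Scanning for simplifiable subexpressions (pre-order)...
  at root: (0*((((z+8)*(y+b))*((a*b)*(z+a)))+((a+(6+3))+((b+2)+(x+a))))) (SIMPLIFIABLE)
  at R: ((((z+8)*(y+b))*((a*b)*(z+a)))+((a+(6+3))+((b+2)+(x+a)))) (not simplifiable)
  at RL: (((z+8)*(y+b))*((a*b)*(z+a))) (not simplifiable)
  at RLL: ((z+8)*(y+b)) (not simplifiable)
  at RLLL: (z+8) (not simplifiable)
  at RLLR: (y+b) (not simplifiable)
  at RLR: ((a*b)*(z+a)) (not simplifiable)
  at RLRL: (a*b) (not simplifiable)
  at RLRR: (z+a) (not simplifiable)
  at RR: ((a+(6+3))+((b+2)+(x+a))) (not simplifiable)
  at RRL: (a+(6+3)) (not simplifiable)
  at RRLR: (6+3) (SIMPLIFIABLE)
  at RRR: ((b+2)+(x+a)) (not simplifiable)
  at RRRL: (b+2) (not simplifiable)
  at RRRR: (x+a) (not simplifiable)
Found simplifiable subexpr at path root: (0*((((z+8)*(y+b))*((a*b)*(z+a)))+((a+(6+3))+((b+2)+(x+a)))))
One SIMPLIFY step would give: 0
-> NOT in normal form.

Answer: no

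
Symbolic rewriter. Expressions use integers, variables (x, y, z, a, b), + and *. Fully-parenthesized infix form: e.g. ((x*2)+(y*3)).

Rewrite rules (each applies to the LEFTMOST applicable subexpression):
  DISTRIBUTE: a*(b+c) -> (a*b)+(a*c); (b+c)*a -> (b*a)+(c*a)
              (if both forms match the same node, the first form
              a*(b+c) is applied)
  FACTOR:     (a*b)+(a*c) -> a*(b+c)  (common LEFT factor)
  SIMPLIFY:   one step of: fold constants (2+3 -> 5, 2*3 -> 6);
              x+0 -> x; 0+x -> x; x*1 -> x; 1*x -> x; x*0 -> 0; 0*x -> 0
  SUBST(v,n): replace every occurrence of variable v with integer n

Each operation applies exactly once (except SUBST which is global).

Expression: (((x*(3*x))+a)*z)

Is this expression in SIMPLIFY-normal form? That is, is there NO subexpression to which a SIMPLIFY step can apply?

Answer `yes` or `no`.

Expression: (((x*(3*x))+a)*z)
Scanning for simplifiable subexpressions (pre-order)...
  at root: (((x*(3*x))+a)*z) (not simplifiable)
  at L: ((x*(3*x))+a) (not simplifiable)
  at LL: (x*(3*x)) (not simplifiable)
  at LLR: (3*x) (not simplifiable)
Result: no simplifiable subexpression found -> normal form.

Answer: yes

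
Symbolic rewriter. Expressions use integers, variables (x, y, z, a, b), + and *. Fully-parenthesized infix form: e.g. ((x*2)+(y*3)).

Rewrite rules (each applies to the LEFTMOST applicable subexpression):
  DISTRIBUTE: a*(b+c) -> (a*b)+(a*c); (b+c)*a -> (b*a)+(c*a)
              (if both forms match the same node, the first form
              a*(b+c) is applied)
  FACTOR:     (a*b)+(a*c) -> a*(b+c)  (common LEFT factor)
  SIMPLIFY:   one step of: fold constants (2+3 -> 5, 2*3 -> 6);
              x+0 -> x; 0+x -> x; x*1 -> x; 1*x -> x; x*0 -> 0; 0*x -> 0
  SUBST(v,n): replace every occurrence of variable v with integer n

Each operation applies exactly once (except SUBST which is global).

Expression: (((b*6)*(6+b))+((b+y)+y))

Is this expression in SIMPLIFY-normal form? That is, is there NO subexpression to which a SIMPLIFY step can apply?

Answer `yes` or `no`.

Answer: yes

Derivation:
Expression: (((b*6)*(6+b))+((b+y)+y))
Scanning for simplifiable subexpressions (pre-order)...
  at root: (((b*6)*(6+b))+((b+y)+y)) (not simplifiable)
  at L: ((b*6)*(6+b)) (not simplifiable)
  at LL: (b*6) (not simplifiable)
  at LR: (6+b) (not simplifiable)
  at R: ((b+y)+y) (not simplifiable)
  at RL: (b+y) (not simplifiable)
Result: no simplifiable subexpression found -> normal form.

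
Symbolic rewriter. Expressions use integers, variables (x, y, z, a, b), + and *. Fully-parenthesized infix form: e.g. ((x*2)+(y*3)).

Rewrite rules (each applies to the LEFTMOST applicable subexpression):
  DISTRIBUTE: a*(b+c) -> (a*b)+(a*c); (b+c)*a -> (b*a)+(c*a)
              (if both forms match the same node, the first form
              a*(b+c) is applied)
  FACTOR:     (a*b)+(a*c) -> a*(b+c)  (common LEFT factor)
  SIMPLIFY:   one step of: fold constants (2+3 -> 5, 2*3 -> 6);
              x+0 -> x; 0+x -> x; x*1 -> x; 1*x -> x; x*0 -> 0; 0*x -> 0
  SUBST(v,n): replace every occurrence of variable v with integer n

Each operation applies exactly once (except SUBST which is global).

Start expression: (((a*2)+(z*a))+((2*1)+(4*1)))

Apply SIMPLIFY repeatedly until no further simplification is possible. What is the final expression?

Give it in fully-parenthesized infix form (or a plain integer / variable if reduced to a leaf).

Start: (((a*2)+(z*a))+((2*1)+(4*1)))
Step 1: at RL: (2*1) -> 2; overall: (((a*2)+(z*a))+((2*1)+(4*1))) -> (((a*2)+(z*a))+(2+(4*1)))
Step 2: at RR: (4*1) -> 4; overall: (((a*2)+(z*a))+(2+(4*1))) -> (((a*2)+(z*a))+(2+4))
Step 3: at R: (2+4) -> 6; overall: (((a*2)+(z*a))+(2+4)) -> (((a*2)+(z*a))+6)
Fixed point: (((a*2)+(z*a))+6)

Answer: (((a*2)+(z*a))+6)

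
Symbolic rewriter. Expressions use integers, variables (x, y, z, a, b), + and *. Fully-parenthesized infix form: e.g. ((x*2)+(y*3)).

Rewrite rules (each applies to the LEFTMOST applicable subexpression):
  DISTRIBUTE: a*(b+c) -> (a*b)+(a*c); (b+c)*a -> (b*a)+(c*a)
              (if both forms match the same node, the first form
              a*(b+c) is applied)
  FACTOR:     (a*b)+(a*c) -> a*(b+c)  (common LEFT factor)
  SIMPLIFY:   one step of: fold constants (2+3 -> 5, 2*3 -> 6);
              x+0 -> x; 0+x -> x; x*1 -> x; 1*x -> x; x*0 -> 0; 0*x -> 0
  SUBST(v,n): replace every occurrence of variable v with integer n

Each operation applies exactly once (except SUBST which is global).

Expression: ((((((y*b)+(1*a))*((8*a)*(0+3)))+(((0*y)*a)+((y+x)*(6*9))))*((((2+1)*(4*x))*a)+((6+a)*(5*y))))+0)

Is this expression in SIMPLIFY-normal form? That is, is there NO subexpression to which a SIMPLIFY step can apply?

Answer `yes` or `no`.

Expression: ((((((y*b)+(1*a))*((8*a)*(0+3)))+(((0*y)*a)+((y+x)*(6*9))))*((((2+1)*(4*x))*a)+((6+a)*(5*y))))+0)
Scanning for simplifiable subexpressions (pre-order)...
  at root: ((((((y*b)+(1*a))*((8*a)*(0+3)))+(((0*y)*a)+((y+x)*(6*9))))*((((2+1)*(4*x))*a)+((6+a)*(5*y))))+0) (SIMPLIFIABLE)
  at L: (((((y*b)+(1*a))*((8*a)*(0+3)))+(((0*y)*a)+((y+x)*(6*9))))*((((2+1)*(4*x))*a)+((6+a)*(5*y)))) (not simplifiable)
  at LL: ((((y*b)+(1*a))*((8*a)*(0+3)))+(((0*y)*a)+((y+x)*(6*9)))) (not simplifiable)
  at LLL: (((y*b)+(1*a))*((8*a)*(0+3))) (not simplifiable)
  at LLLL: ((y*b)+(1*a)) (not simplifiable)
  at LLLLL: (y*b) (not simplifiable)
  at LLLLR: (1*a) (SIMPLIFIABLE)
  at LLLR: ((8*a)*(0+3)) (not simplifiable)
  at LLLRL: (8*a) (not simplifiable)
  at LLLRR: (0+3) (SIMPLIFIABLE)
  at LLR: (((0*y)*a)+((y+x)*(6*9))) (not simplifiable)
  at LLRL: ((0*y)*a) (not simplifiable)
  at LLRLL: (0*y) (SIMPLIFIABLE)
  at LLRR: ((y+x)*(6*9)) (not simplifiable)
  at LLRRL: (y+x) (not simplifiable)
  at LLRRR: (6*9) (SIMPLIFIABLE)
  at LR: ((((2+1)*(4*x))*a)+((6+a)*(5*y))) (not simplifiable)
  at LRL: (((2+1)*(4*x))*a) (not simplifiable)
  at LRLL: ((2+1)*(4*x)) (not simplifiable)
  at LRLLL: (2+1) (SIMPLIFIABLE)
  at LRLLR: (4*x) (not simplifiable)
  at LRR: ((6+a)*(5*y)) (not simplifiable)
  at LRRL: (6+a) (not simplifiable)
  at LRRR: (5*y) (not simplifiable)
Found simplifiable subexpr at path root: ((((((y*b)+(1*a))*((8*a)*(0+3)))+(((0*y)*a)+((y+x)*(6*9))))*((((2+1)*(4*x))*a)+((6+a)*(5*y))))+0)
One SIMPLIFY step would give: (((((y*b)+(1*a))*((8*a)*(0+3)))+(((0*y)*a)+((y+x)*(6*9))))*((((2+1)*(4*x))*a)+((6+a)*(5*y))))
-> NOT in normal form.

Answer: no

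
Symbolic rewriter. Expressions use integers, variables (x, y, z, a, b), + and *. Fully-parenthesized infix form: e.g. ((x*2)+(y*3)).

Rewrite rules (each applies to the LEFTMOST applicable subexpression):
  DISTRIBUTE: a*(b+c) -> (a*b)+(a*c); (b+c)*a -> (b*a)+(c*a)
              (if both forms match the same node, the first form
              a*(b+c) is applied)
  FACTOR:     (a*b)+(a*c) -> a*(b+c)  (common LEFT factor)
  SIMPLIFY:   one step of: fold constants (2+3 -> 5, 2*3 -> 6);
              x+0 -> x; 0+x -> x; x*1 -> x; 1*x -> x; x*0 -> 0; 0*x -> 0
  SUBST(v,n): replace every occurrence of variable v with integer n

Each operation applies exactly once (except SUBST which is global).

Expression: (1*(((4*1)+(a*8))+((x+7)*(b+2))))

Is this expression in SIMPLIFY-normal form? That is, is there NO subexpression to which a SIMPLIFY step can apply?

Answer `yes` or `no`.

Expression: (1*(((4*1)+(a*8))+((x+7)*(b+2))))
Scanning for simplifiable subexpressions (pre-order)...
  at root: (1*(((4*1)+(a*8))+((x+7)*(b+2)))) (SIMPLIFIABLE)
  at R: (((4*1)+(a*8))+((x+7)*(b+2))) (not simplifiable)
  at RL: ((4*1)+(a*8)) (not simplifiable)
  at RLL: (4*1) (SIMPLIFIABLE)
  at RLR: (a*8) (not simplifiable)
  at RR: ((x+7)*(b+2)) (not simplifiable)
  at RRL: (x+7) (not simplifiable)
  at RRR: (b+2) (not simplifiable)
Found simplifiable subexpr at path root: (1*(((4*1)+(a*8))+((x+7)*(b+2))))
One SIMPLIFY step would give: (((4*1)+(a*8))+((x+7)*(b+2)))
-> NOT in normal form.

Answer: no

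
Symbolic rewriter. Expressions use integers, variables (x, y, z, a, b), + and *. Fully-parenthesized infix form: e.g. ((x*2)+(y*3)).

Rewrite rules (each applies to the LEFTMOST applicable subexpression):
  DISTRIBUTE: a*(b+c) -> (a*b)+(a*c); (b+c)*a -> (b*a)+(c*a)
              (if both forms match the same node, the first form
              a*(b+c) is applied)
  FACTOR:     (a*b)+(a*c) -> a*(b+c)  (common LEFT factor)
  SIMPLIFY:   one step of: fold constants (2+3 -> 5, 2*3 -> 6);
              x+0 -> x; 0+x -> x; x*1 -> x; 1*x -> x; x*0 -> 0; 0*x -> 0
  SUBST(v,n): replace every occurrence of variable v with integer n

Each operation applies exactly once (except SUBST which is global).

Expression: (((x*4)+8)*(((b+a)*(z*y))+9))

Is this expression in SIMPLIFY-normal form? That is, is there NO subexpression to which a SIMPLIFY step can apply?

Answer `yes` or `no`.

Expression: (((x*4)+8)*(((b+a)*(z*y))+9))
Scanning for simplifiable subexpressions (pre-order)...
  at root: (((x*4)+8)*(((b+a)*(z*y))+9)) (not simplifiable)
  at L: ((x*4)+8) (not simplifiable)
  at LL: (x*4) (not simplifiable)
  at R: (((b+a)*(z*y))+9) (not simplifiable)
  at RL: ((b+a)*(z*y)) (not simplifiable)
  at RLL: (b+a) (not simplifiable)
  at RLR: (z*y) (not simplifiable)
Result: no simplifiable subexpression found -> normal form.

Answer: yes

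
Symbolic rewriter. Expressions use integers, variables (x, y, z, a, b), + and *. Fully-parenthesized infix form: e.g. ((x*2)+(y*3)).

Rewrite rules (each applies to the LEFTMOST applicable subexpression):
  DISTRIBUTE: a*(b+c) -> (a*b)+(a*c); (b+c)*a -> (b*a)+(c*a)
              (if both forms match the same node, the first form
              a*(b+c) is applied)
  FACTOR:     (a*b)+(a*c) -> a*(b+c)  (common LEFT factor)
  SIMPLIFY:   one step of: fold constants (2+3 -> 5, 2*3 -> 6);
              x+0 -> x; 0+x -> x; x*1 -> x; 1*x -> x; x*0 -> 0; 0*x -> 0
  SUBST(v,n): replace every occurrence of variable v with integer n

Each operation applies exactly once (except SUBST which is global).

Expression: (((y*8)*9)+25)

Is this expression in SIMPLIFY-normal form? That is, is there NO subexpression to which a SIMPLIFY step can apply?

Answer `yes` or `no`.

Answer: yes

Derivation:
Expression: (((y*8)*9)+25)
Scanning for simplifiable subexpressions (pre-order)...
  at root: (((y*8)*9)+25) (not simplifiable)
  at L: ((y*8)*9) (not simplifiable)
  at LL: (y*8) (not simplifiable)
Result: no simplifiable subexpression found -> normal form.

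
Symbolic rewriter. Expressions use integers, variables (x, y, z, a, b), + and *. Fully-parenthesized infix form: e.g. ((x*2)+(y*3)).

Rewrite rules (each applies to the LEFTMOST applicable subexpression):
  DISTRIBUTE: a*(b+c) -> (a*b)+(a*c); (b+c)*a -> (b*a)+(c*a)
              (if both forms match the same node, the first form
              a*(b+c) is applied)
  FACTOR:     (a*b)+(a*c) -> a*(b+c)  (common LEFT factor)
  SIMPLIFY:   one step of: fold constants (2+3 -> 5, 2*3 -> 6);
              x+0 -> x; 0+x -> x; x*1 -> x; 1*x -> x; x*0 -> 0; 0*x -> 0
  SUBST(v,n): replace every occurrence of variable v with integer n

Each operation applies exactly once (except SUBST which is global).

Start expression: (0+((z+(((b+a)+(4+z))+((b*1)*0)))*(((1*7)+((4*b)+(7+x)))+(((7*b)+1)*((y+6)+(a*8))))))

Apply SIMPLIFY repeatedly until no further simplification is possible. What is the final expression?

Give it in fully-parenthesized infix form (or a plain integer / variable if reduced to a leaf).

Answer: ((z+((b+a)+(4+z)))*((7+((4*b)+(7+x)))+(((7*b)+1)*((y+6)+(a*8)))))

Derivation:
Start: (0+((z+(((b+a)+(4+z))+((b*1)*0)))*(((1*7)+((4*b)+(7+x)))+(((7*b)+1)*((y+6)+(a*8))))))
Step 1: at root: (0+((z+(((b+a)+(4+z))+((b*1)*0)))*(((1*7)+((4*b)+(7+x)))+(((7*b)+1)*((y+6)+(a*8)))))) -> ((z+(((b+a)+(4+z))+((b*1)*0)))*(((1*7)+((4*b)+(7+x)))+(((7*b)+1)*((y+6)+(a*8))))); overall: (0+((z+(((b+a)+(4+z))+((b*1)*0)))*(((1*7)+((4*b)+(7+x)))+(((7*b)+1)*((y+6)+(a*8)))))) -> ((z+(((b+a)+(4+z))+((b*1)*0)))*(((1*7)+((4*b)+(7+x)))+(((7*b)+1)*((y+6)+(a*8)))))
Step 2: at LRR: ((b*1)*0) -> 0; overall: ((z+(((b+a)+(4+z))+((b*1)*0)))*(((1*7)+((4*b)+(7+x)))+(((7*b)+1)*((y+6)+(a*8))))) -> ((z+(((b+a)+(4+z))+0))*(((1*7)+((4*b)+(7+x)))+(((7*b)+1)*((y+6)+(a*8)))))
Step 3: at LR: (((b+a)+(4+z))+0) -> ((b+a)+(4+z)); overall: ((z+(((b+a)+(4+z))+0))*(((1*7)+((4*b)+(7+x)))+(((7*b)+1)*((y+6)+(a*8))))) -> ((z+((b+a)+(4+z)))*(((1*7)+((4*b)+(7+x)))+(((7*b)+1)*((y+6)+(a*8)))))
Step 4: at RLL: (1*7) -> 7; overall: ((z+((b+a)+(4+z)))*(((1*7)+((4*b)+(7+x)))+(((7*b)+1)*((y+6)+(a*8))))) -> ((z+((b+a)+(4+z)))*((7+((4*b)+(7+x)))+(((7*b)+1)*((y+6)+(a*8)))))
Fixed point: ((z+((b+a)+(4+z)))*((7+((4*b)+(7+x)))+(((7*b)+1)*((y+6)+(a*8)))))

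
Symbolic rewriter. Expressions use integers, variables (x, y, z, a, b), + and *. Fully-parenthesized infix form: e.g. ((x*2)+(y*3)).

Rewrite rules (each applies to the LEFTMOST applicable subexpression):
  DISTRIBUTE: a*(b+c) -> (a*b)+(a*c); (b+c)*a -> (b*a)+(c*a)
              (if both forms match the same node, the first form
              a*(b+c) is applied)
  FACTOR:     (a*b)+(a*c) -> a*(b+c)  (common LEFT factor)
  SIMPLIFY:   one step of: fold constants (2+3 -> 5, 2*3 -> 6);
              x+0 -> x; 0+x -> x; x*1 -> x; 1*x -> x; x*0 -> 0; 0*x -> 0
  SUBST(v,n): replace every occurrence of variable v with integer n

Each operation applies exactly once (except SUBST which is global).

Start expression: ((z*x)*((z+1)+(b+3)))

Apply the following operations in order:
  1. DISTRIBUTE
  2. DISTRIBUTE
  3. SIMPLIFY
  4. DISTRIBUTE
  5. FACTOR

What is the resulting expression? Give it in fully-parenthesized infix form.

Answer: ((((z*x)*z)+(z*x))+((z*x)*(b+3)))

Derivation:
Start: ((z*x)*((z+1)+(b+3)))
Apply DISTRIBUTE at root (target: ((z*x)*((z+1)+(b+3)))): ((z*x)*((z+1)+(b+3))) -> (((z*x)*(z+1))+((z*x)*(b+3)))
Apply DISTRIBUTE at L (target: ((z*x)*(z+1))): (((z*x)*(z+1))+((z*x)*(b+3))) -> ((((z*x)*z)+((z*x)*1))+((z*x)*(b+3)))
Apply SIMPLIFY at LR (target: ((z*x)*1)): ((((z*x)*z)+((z*x)*1))+((z*x)*(b+3))) -> ((((z*x)*z)+(z*x))+((z*x)*(b+3)))
Apply DISTRIBUTE at R (target: ((z*x)*(b+3))): ((((z*x)*z)+(z*x))+((z*x)*(b+3))) -> ((((z*x)*z)+(z*x))+(((z*x)*b)+((z*x)*3)))
Apply FACTOR at R (target: (((z*x)*b)+((z*x)*3))): ((((z*x)*z)+(z*x))+(((z*x)*b)+((z*x)*3))) -> ((((z*x)*z)+(z*x))+((z*x)*(b+3)))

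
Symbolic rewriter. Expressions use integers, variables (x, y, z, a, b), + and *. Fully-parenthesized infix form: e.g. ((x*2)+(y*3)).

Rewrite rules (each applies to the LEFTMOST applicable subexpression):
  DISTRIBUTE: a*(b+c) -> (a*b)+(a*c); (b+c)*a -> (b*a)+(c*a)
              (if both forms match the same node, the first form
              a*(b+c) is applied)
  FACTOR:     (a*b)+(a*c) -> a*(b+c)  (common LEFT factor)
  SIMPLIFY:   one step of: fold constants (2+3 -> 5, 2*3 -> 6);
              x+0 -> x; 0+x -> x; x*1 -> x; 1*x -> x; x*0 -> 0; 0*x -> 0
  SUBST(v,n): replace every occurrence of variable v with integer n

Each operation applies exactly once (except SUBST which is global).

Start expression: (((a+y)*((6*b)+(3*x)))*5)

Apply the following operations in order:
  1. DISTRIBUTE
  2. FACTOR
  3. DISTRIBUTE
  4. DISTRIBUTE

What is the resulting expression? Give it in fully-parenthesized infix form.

Answer: ((((a+y)*(6*b))*5)+(((a+y)*(3*x))*5))

Derivation:
Start: (((a+y)*((6*b)+(3*x)))*5)
Apply DISTRIBUTE at L (target: ((a+y)*((6*b)+(3*x)))): (((a+y)*((6*b)+(3*x)))*5) -> ((((a+y)*(6*b))+((a+y)*(3*x)))*5)
Apply FACTOR at L (target: (((a+y)*(6*b))+((a+y)*(3*x)))): ((((a+y)*(6*b))+((a+y)*(3*x)))*5) -> (((a+y)*((6*b)+(3*x)))*5)
Apply DISTRIBUTE at L (target: ((a+y)*((6*b)+(3*x)))): (((a+y)*((6*b)+(3*x)))*5) -> ((((a+y)*(6*b))+((a+y)*(3*x)))*5)
Apply DISTRIBUTE at root (target: ((((a+y)*(6*b))+((a+y)*(3*x)))*5)): ((((a+y)*(6*b))+((a+y)*(3*x)))*5) -> ((((a+y)*(6*b))*5)+(((a+y)*(3*x))*5))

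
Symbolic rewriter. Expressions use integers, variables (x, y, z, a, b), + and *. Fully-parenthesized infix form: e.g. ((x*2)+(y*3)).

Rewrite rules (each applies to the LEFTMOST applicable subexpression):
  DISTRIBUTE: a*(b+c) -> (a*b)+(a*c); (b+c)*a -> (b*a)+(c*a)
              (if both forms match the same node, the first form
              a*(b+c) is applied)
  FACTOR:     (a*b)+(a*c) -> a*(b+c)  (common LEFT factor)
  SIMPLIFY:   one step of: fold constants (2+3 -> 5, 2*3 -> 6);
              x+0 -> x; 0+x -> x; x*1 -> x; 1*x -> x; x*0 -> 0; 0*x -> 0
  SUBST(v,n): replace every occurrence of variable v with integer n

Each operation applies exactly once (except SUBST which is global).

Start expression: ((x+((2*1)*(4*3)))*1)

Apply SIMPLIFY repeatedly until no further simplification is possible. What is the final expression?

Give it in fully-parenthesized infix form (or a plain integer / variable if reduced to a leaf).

Start: ((x+((2*1)*(4*3)))*1)
Step 1: at root: ((x+((2*1)*(4*3)))*1) -> (x+((2*1)*(4*3))); overall: ((x+((2*1)*(4*3)))*1) -> (x+((2*1)*(4*3)))
Step 2: at RL: (2*1) -> 2; overall: (x+((2*1)*(4*3))) -> (x+(2*(4*3)))
Step 3: at RR: (4*3) -> 12; overall: (x+(2*(4*3))) -> (x+(2*12))
Step 4: at R: (2*12) -> 24; overall: (x+(2*12)) -> (x+24)
Fixed point: (x+24)

Answer: (x+24)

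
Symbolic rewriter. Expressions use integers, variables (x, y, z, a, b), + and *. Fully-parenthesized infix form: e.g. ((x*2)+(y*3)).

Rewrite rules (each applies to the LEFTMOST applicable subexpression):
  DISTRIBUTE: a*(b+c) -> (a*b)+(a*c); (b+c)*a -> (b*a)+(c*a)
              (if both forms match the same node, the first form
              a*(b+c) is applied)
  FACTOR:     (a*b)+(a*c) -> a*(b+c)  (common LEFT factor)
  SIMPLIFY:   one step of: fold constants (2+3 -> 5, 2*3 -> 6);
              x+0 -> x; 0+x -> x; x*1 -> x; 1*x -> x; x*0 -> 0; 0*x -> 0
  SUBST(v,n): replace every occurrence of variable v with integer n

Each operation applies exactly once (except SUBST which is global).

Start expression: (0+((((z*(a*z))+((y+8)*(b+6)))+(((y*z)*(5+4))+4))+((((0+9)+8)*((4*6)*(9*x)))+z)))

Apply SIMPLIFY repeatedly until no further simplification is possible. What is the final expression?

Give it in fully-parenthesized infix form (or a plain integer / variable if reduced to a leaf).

Answer: ((((z*(a*z))+((y+8)*(b+6)))+(((y*z)*9)+4))+((17*(24*(9*x)))+z))

Derivation:
Start: (0+((((z*(a*z))+((y+8)*(b+6)))+(((y*z)*(5+4))+4))+((((0+9)+8)*((4*6)*(9*x)))+z)))
Step 1: at root: (0+((((z*(a*z))+((y+8)*(b+6)))+(((y*z)*(5+4))+4))+((((0+9)+8)*((4*6)*(9*x)))+z))) -> ((((z*(a*z))+((y+8)*(b+6)))+(((y*z)*(5+4))+4))+((((0+9)+8)*((4*6)*(9*x)))+z)); overall: (0+((((z*(a*z))+((y+8)*(b+6)))+(((y*z)*(5+4))+4))+((((0+9)+8)*((4*6)*(9*x)))+z))) -> ((((z*(a*z))+((y+8)*(b+6)))+(((y*z)*(5+4))+4))+((((0+9)+8)*((4*6)*(9*x)))+z))
Step 2: at LRLR: (5+4) -> 9; overall: ((((z*(a*z))+((y+8)*(b+6)))+(((y*z)*(5+4))+4))+((((0+9)+8)*((4*6)*(9*x)))+z)) -> ((((z*(a*z))+((y+8)*(b+6)))+(((y*z)*9)+4))+((((0+9)+8)*((4*6)*(9*x)))+z))
Step 3: at RLLL: (0+9) -> 9; overall: ((((z*(a*z))+((y+8)*(b+6)))+(((y*z)*9)+4))+((((0+9)+8)*((4*6)*(9*x)))+z)) -> ((((z*(a*z))+((y+8)*(b+6)))+(((y*z)*9)+4))+(((9+8)*((4*6)*(9*x)))+z))
Step 4: at RLL: (9+8) -> 17; overall: ((((z*(a*z))+((y+8)*(b+6)))+(((y*z)*9)+4))+(((9+8)*((4*6)*(9*x)))+z)) -> ((((z*(a*z))+((y+8)*(b+6)))+(((y*z)*9)+4))+((17*((4*6)*(9*x)))+z))
Step 5: at RLRL: (4*6) -> 24; overall: ((((z*(a*z))+((y+8)*(b+6)))+(((y*z)*9)+4))+((17*((4*6)*(9*x)))+z)) -> ((((z*(a*z))+((y+8)*(b+6)))+(((y*z)*9)+4))+((17*(24*(9*x)))+z))
Fixed point: ((((z*(a*z))+((y+8)*(b+6)))+(((y*z)*9)+4))+((17*(24*(9*x)))+z))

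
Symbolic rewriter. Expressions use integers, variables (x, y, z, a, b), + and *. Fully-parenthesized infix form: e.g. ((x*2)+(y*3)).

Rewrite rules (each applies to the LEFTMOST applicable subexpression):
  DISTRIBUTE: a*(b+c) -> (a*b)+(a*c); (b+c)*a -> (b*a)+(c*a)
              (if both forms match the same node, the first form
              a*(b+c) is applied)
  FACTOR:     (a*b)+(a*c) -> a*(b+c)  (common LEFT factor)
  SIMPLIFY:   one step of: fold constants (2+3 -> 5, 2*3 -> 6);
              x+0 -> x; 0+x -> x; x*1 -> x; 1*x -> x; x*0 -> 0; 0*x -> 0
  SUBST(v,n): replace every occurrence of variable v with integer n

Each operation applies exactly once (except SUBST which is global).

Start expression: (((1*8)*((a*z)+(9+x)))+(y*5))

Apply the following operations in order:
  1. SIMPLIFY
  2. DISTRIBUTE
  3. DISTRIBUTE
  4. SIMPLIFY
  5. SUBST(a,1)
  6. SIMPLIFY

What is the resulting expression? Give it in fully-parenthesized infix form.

Answer: (((8*z)+(72+(8*x)))+(y*5))

Derivation:
Start: (((1*8)*((a*z)+(9+x)))+(y*5))
Apply SIMPLIFY at LL (target: (1*8)): (((1*8)*((a*z)+(9+x)))+(y*5)) -> ((8*((a*z)+(9+x)))+(y*5))
Apply DISTRIBUTE at L (target: (8*((a*z)+(9+x)))): ((8*((a*z)+(9+x)))+(y*5)) -> (((8*(a*z))+(8*(9+x)))+(y*5))
Apply DISTRIBUTE at LR (target: (8*(9+x))): (((8*(a*z))+(8*(9+x)))+(y*5)) -> (((8*(a*z))+((8*9)+(8*x)))+(y*5))
Apply SIMPLIFY at LRL (target: (8*9)): (((8*(a*z))+((8*9)+(8*x)))+(y*5)) -> (((8*(a*z))+(72+(8*x)))+(y*5))
Apply SUBST(a,1): (((8*(a*z))+(72+(8*x)))+(y*5)) -> (((8*(1*z))+(72+(8*x)))+(y*5))
Apply SIMPLIFY at LLR (target: (1*z)): (((8*(1*z))+(72+(8*x)))+(y*5)) -> (((8*z)+(72+(8*x)))+(y*5))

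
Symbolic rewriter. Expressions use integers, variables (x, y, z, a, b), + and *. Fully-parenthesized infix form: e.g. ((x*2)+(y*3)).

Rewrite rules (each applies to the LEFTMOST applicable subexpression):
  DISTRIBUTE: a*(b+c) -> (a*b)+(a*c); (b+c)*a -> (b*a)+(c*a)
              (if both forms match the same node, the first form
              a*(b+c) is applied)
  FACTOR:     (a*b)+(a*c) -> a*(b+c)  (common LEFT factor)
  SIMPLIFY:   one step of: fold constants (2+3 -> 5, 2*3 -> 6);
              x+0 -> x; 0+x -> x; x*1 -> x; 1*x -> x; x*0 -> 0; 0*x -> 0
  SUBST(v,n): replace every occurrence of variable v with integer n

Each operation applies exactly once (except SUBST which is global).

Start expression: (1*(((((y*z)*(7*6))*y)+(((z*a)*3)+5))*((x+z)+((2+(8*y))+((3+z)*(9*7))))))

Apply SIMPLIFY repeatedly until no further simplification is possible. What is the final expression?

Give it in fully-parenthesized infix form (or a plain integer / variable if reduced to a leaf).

Answer: (((((y*z)*42)*y)+(((z*a)*3)+5))*((x+z)+((2+(8*y))+((3+z)*63))))

Derivation:
Start: (1*(((((y*z)*(7*6))*y)+(((z*a)*3)+5))*((x+z)+((2+(8*y))+((3+z)*(9*7))))))
Step 1: at root: (1*(((((y*z)*(7*6))*y)+(((z*a)*3)+5))*((x+z)+((2+(8*y))+((3+z)*(9*7)))))) -> (((((y*z)*(7*6))*y)+(((z*a)*3)+5))*((x+z)+((2+(8*y))+((3+z)*(9*7))))); overall: (1*(((((y*z)*(7*6))*y)+(((z*a)*3)+5))*((x+z)+((2+(8*y))+((3+z)*(9*7)))))) -> (((((y*z)*(7*6))*y)+(((z*a)*3)+5))*((x+z)+((2+(8*y))+((3+z)*(9*7)))))
Step 2: at LLLR: (7*6) -> 42; overall: (((((y*z)*(7*6))*y)+(((z*a)*3)+5))*((x+z)+((2+(8*y))+((3+z)*(9*7))))) -> (((((y*z)*42)*y)+(((z*a)*3)+5))*((x+z)+((2+(8*y))+((3+z)*(9*7)))))
Step 3: at RRRR: (9*7) -> 63; overall: (((((y*z)*42)*y)+(((z*a)*3)+5))*((x+z)+((2+(8*y))+((3+z)*(9*7))))) -> (((((y*z)*42)*y)+(((z*a)*3)+5))*((x+z)+((2+(8*y))+((3+z)*63))))
Fixed point: (((((y*z)*42)*y)+(((z*a)*3)+5))*((x+z)+((2+(8*y))+((3+z)*63))))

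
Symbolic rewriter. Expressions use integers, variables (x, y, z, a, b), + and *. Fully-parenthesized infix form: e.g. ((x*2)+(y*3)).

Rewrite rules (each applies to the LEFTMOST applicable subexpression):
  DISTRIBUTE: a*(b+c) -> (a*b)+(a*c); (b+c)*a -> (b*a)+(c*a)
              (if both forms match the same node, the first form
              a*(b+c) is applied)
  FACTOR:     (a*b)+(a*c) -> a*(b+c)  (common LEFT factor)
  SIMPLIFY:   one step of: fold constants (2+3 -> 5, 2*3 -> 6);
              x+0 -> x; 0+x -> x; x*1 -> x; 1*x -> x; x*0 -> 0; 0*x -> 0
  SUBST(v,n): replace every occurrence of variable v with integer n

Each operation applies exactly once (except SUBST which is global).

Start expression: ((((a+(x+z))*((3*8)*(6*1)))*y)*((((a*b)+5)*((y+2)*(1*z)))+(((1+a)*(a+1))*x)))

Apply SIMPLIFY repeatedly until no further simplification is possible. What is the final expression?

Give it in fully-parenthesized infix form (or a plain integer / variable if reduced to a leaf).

Start: ((((a+(x+z))*((3*8)*(6*1)))*y)*((((a*b)+5)*((y+2)*(1*z)))+(((1+a)*(a+1))*x)))
Step 1: at LLRL: (3*8) -> 24; overall: ((((a+(x+z))*((3*8)*(6*1)))*y)*((((a*b)+5)*((y+2)*(1*z)))+(((1+a)*(a+1))*x))) -> ((((a+(x+z))*(24*(6*1)))*y)*((((a*b)+5)*((y+2)*(1*z)))+(((1+a)*(a+1))*x)))
Step 2: at LLRR: (6*1) -> 6; overall: ((((a+(x+z))*(24*(6*1)))*y)*((((a*b)+5)*((y+2)*(1*z)))+(((1+a)*(a+1))*x))) -> ((((a+(x+z))*(24*6))*y)*((((a*b)+5)*((y+2)*(1*z)))+(((1+a)*(a+1))*x)))
Step 3: at LLR: (24*6) -> 144; overall: ((((a+(x+z))*(24*6))*y)*((((a*b)+5)*((y+2)*(1*z)))+(((1+a)*(a+1))*x))) -> ((((a+(x+z))*144)*y)*((((a*b)+5)*((y+2)*(1*z)))+(((1+a)*(a+1))*x)))
Step 4: at RLRR: (1*z) -> z; overall: ((((a+(x+z))*144)*y)*((((a*b)+5)*((y+2)*(1*z)))+(((1+a)*(a+1))*x))) -> ((((a+(x+z))*144)*y)*((((a*b)+5)*((y+2)*z))+(((1+a)*(a+1))*x)))
Fixed point: ((((a+(x+z))*144)*y)*((((a*b)+5)*((y+2)*z))+(((1+a)*(a+1))*x)))

Answer: ((((a+(x+z))*144)*y)*((((a*b)+5)*((y+2)*z))+(((1+a)*(a+1))*x)))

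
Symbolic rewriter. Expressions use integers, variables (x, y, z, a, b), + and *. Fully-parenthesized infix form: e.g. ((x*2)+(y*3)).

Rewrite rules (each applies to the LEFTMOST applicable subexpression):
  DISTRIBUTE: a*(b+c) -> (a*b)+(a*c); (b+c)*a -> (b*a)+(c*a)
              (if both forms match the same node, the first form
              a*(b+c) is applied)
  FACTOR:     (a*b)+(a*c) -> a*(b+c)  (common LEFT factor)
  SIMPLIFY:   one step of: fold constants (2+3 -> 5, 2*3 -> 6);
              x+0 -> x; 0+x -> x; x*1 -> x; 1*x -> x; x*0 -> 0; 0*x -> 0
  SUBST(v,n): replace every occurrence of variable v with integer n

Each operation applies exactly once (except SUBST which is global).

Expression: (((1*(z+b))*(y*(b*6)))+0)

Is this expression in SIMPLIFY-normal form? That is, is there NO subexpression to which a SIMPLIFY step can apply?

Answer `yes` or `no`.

Expression: (((1*(z+b))*(y*(b*6)))+0)
Scanning for simplifiable subexpressions (pre-order)...
  at root: (((1*(z+b))*(y*(b*6)))+0) (SIMPLIFIABLE)
  at L: ((1*(z+b))*(y*(b*6))) (not simplifiable)
  at LL: (1*(z+b)) (SIMPLIFIABLE)
  at LLR: (z+b) (not simplifiable)
  at LR: (y*(b*6)) (not simplifiable)
  at LRR: (b*6) (not simplifiable)
Found simplifiable subexpr at path root: (((1*(z+b))*(y*(b*6)))+0)
One SIMPLIFY step would give: ((1*(z+b))*(y*(b*6)))
-> NOT in normal form.

Answer: no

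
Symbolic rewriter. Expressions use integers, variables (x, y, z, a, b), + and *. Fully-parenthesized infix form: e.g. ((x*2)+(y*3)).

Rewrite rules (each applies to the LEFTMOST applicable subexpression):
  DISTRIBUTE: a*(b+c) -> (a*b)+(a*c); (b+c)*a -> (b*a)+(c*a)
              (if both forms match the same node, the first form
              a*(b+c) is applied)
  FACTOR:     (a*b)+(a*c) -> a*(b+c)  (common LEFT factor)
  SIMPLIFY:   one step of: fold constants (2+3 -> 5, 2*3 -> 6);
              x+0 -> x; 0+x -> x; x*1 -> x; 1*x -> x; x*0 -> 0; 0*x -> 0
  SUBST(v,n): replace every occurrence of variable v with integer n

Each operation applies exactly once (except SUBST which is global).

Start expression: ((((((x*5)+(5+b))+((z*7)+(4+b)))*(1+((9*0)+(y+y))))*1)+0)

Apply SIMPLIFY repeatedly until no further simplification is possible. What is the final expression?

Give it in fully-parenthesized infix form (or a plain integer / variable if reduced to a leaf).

Answer: ((((x*5)+(5+b))+((z*7)+(4+b)))*(1+(y+y)))

Derivation:
Start: ((((((x*5)+(5+b))+((z*7)+(4+b)))*(1+((9*0)+(y+y))))*1)+0)
Step 1: at root: ((((((x*5)+(5+b))+((z*7)+(4+b)))*(1+((9*0)+(y+y))))*1)+0) -> (((((x*5)+(5+b))+((z*7)+(4+b)))*(1+((9*0)+(y+y))))*1); overall: ((((((x*5)+(5+b))+((z*7)+(4+b)))*(1+((9*0)+(y+y))))*1)+0) -> (((((x*5)+(5+b))+((z*7)+(4+b)))*(1+((9*0)+(y+y))))*1)
Step 2: at root: (((((x*5)+(5+b))+((z*7)+(4+b)))*(1+((9*0)+(y+y))))*1) -> ((((x*5)+(5+b))+((z*7)+(4+b)))*(1+((9*0)+(y+y)))); overall: (((((x*5)+(5+b))+((z*7)+(4+b)))*(1+((9*0)+(y+y))))*1) -> ((((x*5)+(5+b))+((z*7)+(4+b)))*(1+((9*0)+(y+y))))
Step 3: at RRL: (9*0) -> 0; overall: ((((x*5)+(5+b))+((z*7)+(4+b)))*(1+((9*0)+(y+y)))) -> ((((x*5)+(5+b))+((z*7)+(4+b)))*(1+(0+(y+y))))
Step 4: at RR: (0+(y+y)) -> (y+y); overall: ((((x*5)+(5+b))+((z*7)+(4+b)))*(1+(0+(y+y)))) -> ((((x*5)+(5+b))+((z*7)+(4+b)))*(1+(y+y)))
Fixed point: ((((x*5)+(5+b))+((z*7)+(4+b)))*(1+(y+y)))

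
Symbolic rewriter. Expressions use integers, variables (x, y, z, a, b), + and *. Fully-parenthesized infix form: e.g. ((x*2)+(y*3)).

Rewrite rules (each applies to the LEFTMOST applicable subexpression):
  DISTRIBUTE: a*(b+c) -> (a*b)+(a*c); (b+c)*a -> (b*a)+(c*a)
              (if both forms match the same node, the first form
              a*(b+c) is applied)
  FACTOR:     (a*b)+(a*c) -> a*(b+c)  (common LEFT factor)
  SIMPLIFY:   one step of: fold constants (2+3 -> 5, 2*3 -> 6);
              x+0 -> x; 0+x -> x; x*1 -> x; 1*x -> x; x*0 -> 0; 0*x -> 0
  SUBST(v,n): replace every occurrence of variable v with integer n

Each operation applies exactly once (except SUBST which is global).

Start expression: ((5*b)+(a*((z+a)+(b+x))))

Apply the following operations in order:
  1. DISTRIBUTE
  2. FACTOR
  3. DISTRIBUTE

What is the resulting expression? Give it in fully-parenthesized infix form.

Start: ((5*b)+(a*((z+a)+(b+x))))
Apply DISTRIBUTE at R (target: (a*((z+a)+(b+x)))): ((5*b)+(a*((z+a)+(b+x)))) -> ((5*b)+((a*(z+a))+(a*(b+x))))
Apply FACTOR at R (target: ((a*(z+a))+(a*(b+x)))): ((5*b)+((a*(z+a))+(a*(b+x)))) -> ((5*b)+(a*((z+a)+(b+x))))
Apply DISTRIBUTE at R (target: (a*((z+a)+(b+x)))): ((5*b)+(a*((z+a)+(b+x)))) -> ((5*b)+((a*(z+a))+(a*(b+x))))

Answer: ((5*b)+((a*(z+a))+(a*(b+x))))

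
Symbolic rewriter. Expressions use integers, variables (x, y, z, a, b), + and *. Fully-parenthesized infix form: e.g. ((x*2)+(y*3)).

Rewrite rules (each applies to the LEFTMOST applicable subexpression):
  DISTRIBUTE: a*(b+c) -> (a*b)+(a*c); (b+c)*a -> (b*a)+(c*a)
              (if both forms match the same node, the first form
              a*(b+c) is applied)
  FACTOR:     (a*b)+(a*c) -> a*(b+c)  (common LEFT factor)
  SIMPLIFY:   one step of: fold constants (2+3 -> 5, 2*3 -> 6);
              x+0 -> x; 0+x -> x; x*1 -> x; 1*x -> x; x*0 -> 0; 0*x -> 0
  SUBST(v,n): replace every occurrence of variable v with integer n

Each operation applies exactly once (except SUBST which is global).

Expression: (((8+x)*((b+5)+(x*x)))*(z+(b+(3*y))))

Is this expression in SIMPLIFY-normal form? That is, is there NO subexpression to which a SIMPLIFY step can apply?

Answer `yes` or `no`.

Answer: yes

Derivation:
Expression: (((8+x)*((b+5)+(x*x)))*(z+(b+(3*y))))
Scanning for simplifiable subexpressions (pre-order)...
  at root: (((8+x)*((b+5)+(x*x)))*(z+(b+(3*y)))) (not simplifiable)
  at L: ((8+x)*((b+5)+(x*x))) (not simplifiable)
  at LL: (8+x) (not simplifiable)
  at LR: ((b+5)+(x*x)) (not simplifiable)
  at LRL: (b+5) (not simplifiable)
  at LRR: (x*x) (not simplifiable)
  at R: (z+(b+(3*y))) (not simplifiable)
  at RR: (b+(3*y)) (not simplifiable)
  at RRR: (3*y) (not simplifiable)
Result: no simplifiable subexpression found -> normal form.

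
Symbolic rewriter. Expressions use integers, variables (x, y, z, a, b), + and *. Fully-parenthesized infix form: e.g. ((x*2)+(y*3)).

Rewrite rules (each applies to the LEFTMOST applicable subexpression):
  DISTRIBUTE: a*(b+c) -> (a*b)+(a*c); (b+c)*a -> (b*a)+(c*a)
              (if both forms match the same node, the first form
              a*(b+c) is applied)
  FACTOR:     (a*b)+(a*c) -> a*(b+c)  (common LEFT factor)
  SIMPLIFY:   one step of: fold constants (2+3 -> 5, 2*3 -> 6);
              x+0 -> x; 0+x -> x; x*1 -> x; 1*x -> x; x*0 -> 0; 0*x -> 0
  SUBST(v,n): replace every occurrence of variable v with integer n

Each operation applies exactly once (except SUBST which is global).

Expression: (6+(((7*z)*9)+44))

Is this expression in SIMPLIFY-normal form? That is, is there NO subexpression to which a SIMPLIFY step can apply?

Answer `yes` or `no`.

Expression: (6+(((7*z)*9)+44))
Scanning for simplifiable subexpressions (pre-order)...
  at root: (6+(((7*z)*9)+44)) (not simplifiable)
  at R: (((7*z)*9)+44) (not simplifiable)
  at RL: ((7*z)*9) (not simplifiable)
  at RLL: (7*z) (not simplifiable)
Result: no simplifiable subexpression found -> normal form.

Answer: yes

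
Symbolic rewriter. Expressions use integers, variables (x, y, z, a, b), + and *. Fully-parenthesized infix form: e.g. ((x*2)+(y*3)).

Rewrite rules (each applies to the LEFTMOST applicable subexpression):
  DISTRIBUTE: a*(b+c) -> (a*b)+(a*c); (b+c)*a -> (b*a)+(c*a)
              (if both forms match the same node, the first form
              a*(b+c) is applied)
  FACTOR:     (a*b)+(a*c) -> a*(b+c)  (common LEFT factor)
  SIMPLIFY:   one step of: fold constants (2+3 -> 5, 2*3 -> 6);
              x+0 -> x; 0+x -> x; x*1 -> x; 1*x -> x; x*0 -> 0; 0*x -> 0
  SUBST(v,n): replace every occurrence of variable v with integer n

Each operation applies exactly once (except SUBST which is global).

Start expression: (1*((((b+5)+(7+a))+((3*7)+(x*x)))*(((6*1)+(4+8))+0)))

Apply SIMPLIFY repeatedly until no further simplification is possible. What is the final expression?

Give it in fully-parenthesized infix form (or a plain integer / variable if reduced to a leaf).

Start: (1*((((b+5)+(7+a))+((3*7)+(x*x)))*(((6*1)+(4+8))+0)))
Step 1: at root: (1*((((b+5)+(7+a))+((3*7)+(x*x)))*(((6*1)+(4+8))+0))) -> ((((b+5)+(7+a))+((3*7)+(x*x)))*(((6*1)+(4+8))+0)); overall: (1*((((b+5)+(7+a))+((3*7)+(x*x)))*(((6*1)+(4+8))+0))) -> ((((b+5)+(7+a))+((3*7)+(x*x)))*(((6*1)+(4+8))+0))
Step 2: at LRL: (3*7) -> 21; overall: ((((b+5)+(7+a))+((3*7)+(x*x)))*(((6*1)+(4+8))+0)) -> ((((b+5)+(7+a))+(21+(x*x)))*(((6*1)+(4+8))+0))
Step 3: at R: (((6*1)+(4+8))+0) -> ((6*1)+(4+8)); overall: ((((b+5)+(7+a))+(21+(x*x)))*(((6*1)+(4+8))+0)) -> ((((b+5)+(7+a))+(21+(x*x)))*((6*1)+(4+8)))
Step 4: at RL: (6*1) -> 6; overall: ((((b+5)+(7+a))+(21+(x*x)))*((6*1)+(4+8))) -> ((((b+5)+(7+a))+(21+(x*x)))*(6+(4+8)))
Step 5: at RR: (4+8) -> 12; overall: ((((b+5)+(7+a))+(21+(x*x)))*(6+(4+8))) -> ((((b+5)+(7+a))+(21+(x*x)))*(6+12))
Step 6: at R: (6+12) -> 18; overall: ((((b+5)+(7+a))+(21+(x*x)))*(6+12)) -> ((((b+5)+(7+a))+(21+(x*x)))*18)
Fixed point: ((((b+5)+(7+a))+(21+(x*x)))*18)

Answer: ((((b+5)+(7+a))+(21+(x*x)))*18)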